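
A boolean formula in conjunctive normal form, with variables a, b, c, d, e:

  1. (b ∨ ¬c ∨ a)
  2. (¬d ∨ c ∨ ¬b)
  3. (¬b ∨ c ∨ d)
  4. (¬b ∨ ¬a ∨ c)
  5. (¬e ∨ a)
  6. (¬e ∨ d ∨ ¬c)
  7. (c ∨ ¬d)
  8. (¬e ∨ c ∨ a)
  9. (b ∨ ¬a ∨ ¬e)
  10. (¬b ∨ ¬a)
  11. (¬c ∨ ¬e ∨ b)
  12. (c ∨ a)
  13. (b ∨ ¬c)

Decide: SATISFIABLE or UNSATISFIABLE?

SATISFIABLE

e occurs only negated in the remaining clauses — set e = False.
Set a = False and propagate.
  then c is forced to True.
  then b is forced to True.
d is now unconstrained; take d = True.
So a = F, b = T, c = T, d = T, e = F is a satisfying assignment.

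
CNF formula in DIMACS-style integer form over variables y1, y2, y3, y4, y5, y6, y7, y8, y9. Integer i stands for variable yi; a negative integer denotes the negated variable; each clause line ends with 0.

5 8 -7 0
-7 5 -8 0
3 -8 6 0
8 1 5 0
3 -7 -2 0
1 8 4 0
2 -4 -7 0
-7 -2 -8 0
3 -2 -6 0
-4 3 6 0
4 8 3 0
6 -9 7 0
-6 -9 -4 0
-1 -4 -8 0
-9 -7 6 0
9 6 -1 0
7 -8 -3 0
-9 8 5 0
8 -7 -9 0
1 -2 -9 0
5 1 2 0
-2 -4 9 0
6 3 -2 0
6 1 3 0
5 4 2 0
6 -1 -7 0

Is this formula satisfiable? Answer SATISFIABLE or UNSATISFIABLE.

Try y1 = True.
Branch on y2: take y2 = True.
Branch on y3: take y3 = True.
For the remaining variables, y4 = False, y5 = False, y6 = True, y7 = False, y8 = False, y9 = False works.
So y1=T, y2=T, y3=T, y4=F, y5=F, y6=T, y7=F, y8=F, y9=F is a satisfying assignment.

SATISFIABLE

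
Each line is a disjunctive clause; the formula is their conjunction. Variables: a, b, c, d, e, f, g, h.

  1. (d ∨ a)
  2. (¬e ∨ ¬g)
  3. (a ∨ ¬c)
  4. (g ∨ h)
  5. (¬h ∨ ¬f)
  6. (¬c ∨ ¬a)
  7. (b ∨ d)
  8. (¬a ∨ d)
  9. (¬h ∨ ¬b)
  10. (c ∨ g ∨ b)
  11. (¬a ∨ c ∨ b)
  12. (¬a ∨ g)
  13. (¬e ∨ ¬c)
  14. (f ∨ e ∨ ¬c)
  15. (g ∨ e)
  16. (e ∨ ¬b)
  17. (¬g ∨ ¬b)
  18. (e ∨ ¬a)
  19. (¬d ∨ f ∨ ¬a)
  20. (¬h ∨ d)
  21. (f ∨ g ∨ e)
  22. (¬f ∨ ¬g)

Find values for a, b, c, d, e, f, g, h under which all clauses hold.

a = F  b = F  c = F  d = T  e = F  f = F  g = T  h = T

Check each clause:
  1. (a ∨ d) — d is true.
  2. (¬e ∨ ¬g) — ¬e is true.
  3. (¬c ∨ a) — ¬c is true.
  4. (g ∨ h) — h is true.
  5. (¬h ∨ ¬f) — ¬f is true.
  6. (¬c ∨ ¬a) — ¬c is true.
  7. (d ∨ b) — d is true.
  8. (¬a ∨ d) — d is true.
  9. (¬h ∨ ¬b) — ¬b is true.
  10. (b ∨ c ∨ g) — g is true.
  11. (¬a ∨ c ∨ b) — ¬a is true.
  12. (¬a ∨ g) — ¬a is true.
  13. (¬e ∨ ¬c) — ¬e is true.
  14. (f ∨ ¬c ∨ e) — ¬c is true.
  15. (e ∨ g) — g is true.
  16. (e ∨ ¬b) — ¬b is true.
  17. (¬g ∨ ¬b) — ¬b is true.
  18. (¬a ∨ e) — ¬a is true.
  19. (¬a ∨ f ∨ ¬d) — ¬a is true.
  20. (d ∨ ¬h) — d is true.
  21. (e ∨ f ∨ g) — g is true.
  22. (¬f ∨ ¬g) — ¬f is true.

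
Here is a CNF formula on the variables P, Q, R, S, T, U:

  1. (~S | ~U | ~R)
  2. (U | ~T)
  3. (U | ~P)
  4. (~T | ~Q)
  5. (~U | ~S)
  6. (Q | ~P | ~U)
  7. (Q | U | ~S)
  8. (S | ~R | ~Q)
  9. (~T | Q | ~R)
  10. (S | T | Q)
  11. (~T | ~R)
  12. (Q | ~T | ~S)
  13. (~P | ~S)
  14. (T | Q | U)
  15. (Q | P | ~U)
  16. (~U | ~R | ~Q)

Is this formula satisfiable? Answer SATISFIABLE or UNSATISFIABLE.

SATISFIABLE

Set P = False and propagate.
Try Q = True.
  then T is forced to False.
For the remaining variables, R = True, S = True, U = False works.
Every clause has at least one true literal under this assignment.
So P = F  Q = T  R = T  S = T  T = F  U = F is a satisfying assignment.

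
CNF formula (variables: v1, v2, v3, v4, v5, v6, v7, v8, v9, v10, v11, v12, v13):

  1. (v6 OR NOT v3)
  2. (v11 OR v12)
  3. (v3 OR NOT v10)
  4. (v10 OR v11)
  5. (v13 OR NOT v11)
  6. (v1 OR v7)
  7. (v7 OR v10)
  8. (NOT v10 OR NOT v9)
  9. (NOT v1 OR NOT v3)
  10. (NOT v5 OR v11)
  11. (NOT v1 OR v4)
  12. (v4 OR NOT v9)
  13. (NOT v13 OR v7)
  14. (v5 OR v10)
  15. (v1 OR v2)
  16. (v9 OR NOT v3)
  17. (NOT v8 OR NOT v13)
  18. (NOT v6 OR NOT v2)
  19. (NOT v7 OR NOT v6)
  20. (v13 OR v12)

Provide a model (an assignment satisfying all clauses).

v4 occurs only positively in the remaining clauses — set v4 = True.
Pure literal: v8 appears only negated; assign v8 = False.
Branch on v1: take v1 = True.
  then v3 is forced to False.
  then v10 is forced to False.
  then v11 is forced to True.
  then v13 is forced to True.
  then v7 is forced to True.
  then v5 is forced to True.
  then v6 is forced to False.
v2, v9, v12 are now unconstrained; take v2 = False, v9 = False, v12 = True.
Every clause has at least one true literal under this assignment.

v1=True, v2=False, v3=False, v4=True, v5=True, v6=False, v7=True, v8=False, v9=False, v10=False, v11=True, v12=True, v13=True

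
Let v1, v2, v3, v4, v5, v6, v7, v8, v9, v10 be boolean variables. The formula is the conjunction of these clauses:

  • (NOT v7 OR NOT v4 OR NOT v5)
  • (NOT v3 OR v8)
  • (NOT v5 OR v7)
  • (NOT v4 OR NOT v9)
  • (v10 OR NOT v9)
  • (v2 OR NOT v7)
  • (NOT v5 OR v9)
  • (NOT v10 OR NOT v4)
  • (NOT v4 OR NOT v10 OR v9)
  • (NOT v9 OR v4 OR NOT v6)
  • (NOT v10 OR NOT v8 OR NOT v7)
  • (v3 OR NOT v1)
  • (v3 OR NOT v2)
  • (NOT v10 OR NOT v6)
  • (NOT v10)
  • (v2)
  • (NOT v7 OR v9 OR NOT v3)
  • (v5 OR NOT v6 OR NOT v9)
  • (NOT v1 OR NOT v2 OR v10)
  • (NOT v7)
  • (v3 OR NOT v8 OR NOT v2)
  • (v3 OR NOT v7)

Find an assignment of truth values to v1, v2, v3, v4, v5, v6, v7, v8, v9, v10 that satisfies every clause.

The clause (NOT v10) is unit: v10 must be False.
The clause (NOT v9) is unit: v9 must be False.
Unit propagation: (NOT v5) forces v5 = False.
The clause (v2) is unit: v2 must be True.
The clause (v3) is unit: v3 must be True.
(v8) is a unit clause, so v8 = True.
The clause (NOT v7) is unit: v7 must be False.
(NOT v1) is a unit clause, so v1 = False.
v4, v6 are now unconstrained; take v4 = True, v6 = False.
Every clause has at least one true literal under this assignment.

v1=0, v2=1, v3=1, v4=1, v5=0, v6=0, v7=0, v8=1, v9=0, v10=0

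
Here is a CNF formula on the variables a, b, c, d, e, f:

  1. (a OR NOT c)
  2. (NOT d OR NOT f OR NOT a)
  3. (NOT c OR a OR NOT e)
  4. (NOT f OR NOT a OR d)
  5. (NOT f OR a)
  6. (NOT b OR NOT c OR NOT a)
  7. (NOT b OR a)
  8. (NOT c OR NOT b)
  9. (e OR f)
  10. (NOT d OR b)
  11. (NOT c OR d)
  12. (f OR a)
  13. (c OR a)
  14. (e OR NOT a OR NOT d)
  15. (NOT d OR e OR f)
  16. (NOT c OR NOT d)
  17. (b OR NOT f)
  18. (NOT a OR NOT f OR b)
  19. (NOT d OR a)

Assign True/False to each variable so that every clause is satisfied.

a = True, b = True, c = False, d = True, e = True, f = False

Check each clause:
  1. (NOT c OR a) — a is true.
  2. (NOT d OR NOT f OR NOT a) — NOT f is true.
  3. (NOT c OR a OR NOT e) — a is true.
  4. (NOT a OR d OR NOT f) — NOT f is true.
  5. (NOT f OR a) — a is true.
  6. (NOT c OR NOT a OR NOT b) — NOT c is true.
  7. (NOT b OR a) — a is true.
  8. (NOT c OR NOT b) — NOT c is true.
  9. (f OR e) — e is true.
  10. (b OR NOT d) — b is true.
  11. (NOT c OR d) — d is true.
  12. (f OR a) — a is true.
  13. (c OR a) — a is true.
  14. (NOT a OR e OR NOT d) — e is true.
  15. (e OR NOT d OR f) — e is true.
  16. (NOT c OR NOT d) — NOT c is true.
  17. (b OR NOT f) — NOT f is true.
  18. (b OR NOT a OR NOT f) — NOT f is true.
  19. (NOT d OR a) — a is true.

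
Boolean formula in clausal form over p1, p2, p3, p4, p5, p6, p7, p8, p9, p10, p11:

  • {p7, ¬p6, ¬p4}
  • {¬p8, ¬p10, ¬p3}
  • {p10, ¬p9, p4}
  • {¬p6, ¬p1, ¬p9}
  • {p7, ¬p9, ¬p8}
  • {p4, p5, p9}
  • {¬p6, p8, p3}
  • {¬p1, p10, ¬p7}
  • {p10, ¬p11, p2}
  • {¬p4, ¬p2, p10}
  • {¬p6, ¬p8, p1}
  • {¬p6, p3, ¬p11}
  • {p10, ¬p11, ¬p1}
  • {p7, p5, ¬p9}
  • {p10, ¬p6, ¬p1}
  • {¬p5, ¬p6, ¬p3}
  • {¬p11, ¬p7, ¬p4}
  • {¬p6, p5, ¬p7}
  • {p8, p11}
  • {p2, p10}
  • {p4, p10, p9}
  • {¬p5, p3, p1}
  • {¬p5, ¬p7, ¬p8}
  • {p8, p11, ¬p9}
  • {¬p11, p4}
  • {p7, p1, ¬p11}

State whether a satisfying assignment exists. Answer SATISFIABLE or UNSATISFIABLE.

SATISFIABLE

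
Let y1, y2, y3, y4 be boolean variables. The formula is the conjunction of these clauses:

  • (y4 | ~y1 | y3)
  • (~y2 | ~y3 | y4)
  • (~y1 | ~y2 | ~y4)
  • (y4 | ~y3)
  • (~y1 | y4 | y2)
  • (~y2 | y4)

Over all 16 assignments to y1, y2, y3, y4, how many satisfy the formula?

7

Split on y4, then y2.
  y4=1, y2=1: remaining (y1,y3) ∈ {(0,0); (0,1)} — 2.
  y4=1, y2=0: remaining (y1,y3) ∈ {(0,0); (0,1); (1,0); (1,1)} — 4.
  y4=0, y2=1: a clause becomes empty — 0.
  y4=0, y2=0: remaining (y1,y3) ∈ {(0,0)} — 1.
Total: 2 + 4 + 0 + 1 = 7.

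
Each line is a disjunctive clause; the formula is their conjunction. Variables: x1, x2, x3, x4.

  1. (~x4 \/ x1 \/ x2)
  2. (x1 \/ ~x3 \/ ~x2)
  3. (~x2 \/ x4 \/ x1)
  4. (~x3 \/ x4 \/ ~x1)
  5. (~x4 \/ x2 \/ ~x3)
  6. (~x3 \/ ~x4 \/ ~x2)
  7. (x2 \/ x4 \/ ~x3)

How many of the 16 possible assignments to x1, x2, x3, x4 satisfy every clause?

The models are:
  x1=F x2=F x3=F x4=F
  x1=F x2=T x3=F x4=T
  x1=T x2=F x3=F x4=F
  x1=T x2=F x3=F x4=T
  x1=T x2=T x3=F x4=F
  x1=T x2=T x3=F x4=T
That's 6 in total.

6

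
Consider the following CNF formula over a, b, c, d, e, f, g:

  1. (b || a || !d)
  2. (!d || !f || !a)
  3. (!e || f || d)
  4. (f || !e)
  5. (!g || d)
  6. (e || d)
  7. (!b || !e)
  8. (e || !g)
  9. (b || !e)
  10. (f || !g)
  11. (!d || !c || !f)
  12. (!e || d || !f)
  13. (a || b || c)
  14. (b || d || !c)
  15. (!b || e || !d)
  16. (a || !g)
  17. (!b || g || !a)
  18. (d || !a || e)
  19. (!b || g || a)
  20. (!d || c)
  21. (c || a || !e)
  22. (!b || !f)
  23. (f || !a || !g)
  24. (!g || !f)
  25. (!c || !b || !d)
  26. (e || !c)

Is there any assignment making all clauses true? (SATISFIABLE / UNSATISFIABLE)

UNSATISFIABLE

d = True:
  propagation gives c=True, f=False, e=False; an empty clause results — contradiction.
d = False:
  propagation gives g=False, e=True, f=True; an empty clause results — contradiction.
Every branch closes, so no satisfying assignment exists.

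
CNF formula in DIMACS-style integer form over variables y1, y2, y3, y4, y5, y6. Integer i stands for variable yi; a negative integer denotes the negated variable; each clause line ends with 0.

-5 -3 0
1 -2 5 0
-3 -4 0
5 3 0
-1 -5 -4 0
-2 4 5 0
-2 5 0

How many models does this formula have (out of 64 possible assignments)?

Split on y5, then y2.
  y5=1, y2=1: y6 free; 3 ways for (y1,y3,y4) × 2^1 = 6.
  y5=1, y2=0: y6 free; 3 ways for (y1,y3,y4) × 2^1 = 6.
  y5=0, y2=1: a clause becomes empty — 0.
  y5=0, y2=0: remaining (y1,y3,y4,y6) ∈ {(0,1,0,0); (0,1,0,1); (1,1,0,0); (1,1,0,1)} — 4.
Total: 6 + 6 + 0 + 4 = 16.

16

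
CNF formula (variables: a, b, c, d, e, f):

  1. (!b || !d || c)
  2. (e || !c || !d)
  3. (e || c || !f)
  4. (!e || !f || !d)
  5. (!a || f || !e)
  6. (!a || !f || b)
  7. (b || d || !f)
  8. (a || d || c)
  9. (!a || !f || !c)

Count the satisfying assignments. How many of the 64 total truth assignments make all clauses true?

Split on f, then c.
  f=T, c=T: remaining (a,b,d,e) ∈ {(F,T,F,F); (F,T,F,T)} — 2.
  f=T, c=F: remaining (a,b,d,e) ∈ {(T,T,F,T)} — 1.
  f=F, c=T: b free; 4 ways for (a,d,e) × 2^1 = 8.
  f=F, c=F: 5 of the 16 assignments to (a,b,d,e) work.
Total: 2 + 1 + 8 + 5 = 16.

16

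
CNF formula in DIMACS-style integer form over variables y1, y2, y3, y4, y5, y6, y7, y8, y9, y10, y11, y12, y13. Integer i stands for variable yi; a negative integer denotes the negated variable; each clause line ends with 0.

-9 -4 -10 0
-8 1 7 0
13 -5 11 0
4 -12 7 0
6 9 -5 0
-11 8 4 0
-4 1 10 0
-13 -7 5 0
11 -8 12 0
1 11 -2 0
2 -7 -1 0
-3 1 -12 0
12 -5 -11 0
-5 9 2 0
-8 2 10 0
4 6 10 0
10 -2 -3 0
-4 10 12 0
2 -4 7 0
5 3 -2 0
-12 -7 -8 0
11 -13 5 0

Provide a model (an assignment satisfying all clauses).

y1=False  y2=False  y3=True  y4=False  y5=False  y6=True  y7=False  y8=False  y9=True  y10=False  y11=False  y12=False  y13=False

Check each clause:
  1. (NOT y9 OR NOT y4 OR NOT y10) — NOT y4 is true.
  2. (y7 OR y1 OR NOT y8) — NOT y8 is true.
  3. (y13 OR y11 OR NOT y5) — NOT y5 is true.
  4. (NOT y12 OR y7 OR y4) — NOT y12 is true.
  5. (NOT y5 OR y9 OR y6) — y9 is true.
  6. (y4 OR y8 OR NOT y11) — NOT y11 is true.
  7. (NOT y4 OR y1 OR y10) — NOT y4 is true.
  8. (y5 OR NOT y13 OR NOT y7) — NOT y7 is true.
  9. (y11 OR NOT y8 OR y12) — NOT y8 is true.
  10. (y11 OR NOT y2 OR y1) — NOT y2 is true.
  11. (NOT y1 OR NOT y7 OR y2) — NOT y7 is true.
  12. (y1 OR NOT y3 OR NOT y12) — NOT y12 is true.
  13. (NOT y5 OR y12 OR NOT y11) — NOT y5 is true.
  14. (y2 OR NOT y5 OR y9) — y9 is true.
  15. (NOT y8 OR y2 OR y10) — NOT y8 is true.
  16. (y10 OR y6 OR y4) — y6 is true.
  17. (y10 OR NOT y2 OR NOT y3) — NOT y2 is true.
  18. (NOT y4 OR y10 OR y12) — NOT y4 is true.
  19. (y2 OR NOT y4 OR y7) — NOT y4 is true.
  20. (y5 OR NOT y2 OR y3) — y3 is true.
  21. (NOT y7 OR NOT y12 OR NOT y8) — NOT y8 is true.
  22. (y5 OR y11 OR NOT y13) — NOT y13 is true.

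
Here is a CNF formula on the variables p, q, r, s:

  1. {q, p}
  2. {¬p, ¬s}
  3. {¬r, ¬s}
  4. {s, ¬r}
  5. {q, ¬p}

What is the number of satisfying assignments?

3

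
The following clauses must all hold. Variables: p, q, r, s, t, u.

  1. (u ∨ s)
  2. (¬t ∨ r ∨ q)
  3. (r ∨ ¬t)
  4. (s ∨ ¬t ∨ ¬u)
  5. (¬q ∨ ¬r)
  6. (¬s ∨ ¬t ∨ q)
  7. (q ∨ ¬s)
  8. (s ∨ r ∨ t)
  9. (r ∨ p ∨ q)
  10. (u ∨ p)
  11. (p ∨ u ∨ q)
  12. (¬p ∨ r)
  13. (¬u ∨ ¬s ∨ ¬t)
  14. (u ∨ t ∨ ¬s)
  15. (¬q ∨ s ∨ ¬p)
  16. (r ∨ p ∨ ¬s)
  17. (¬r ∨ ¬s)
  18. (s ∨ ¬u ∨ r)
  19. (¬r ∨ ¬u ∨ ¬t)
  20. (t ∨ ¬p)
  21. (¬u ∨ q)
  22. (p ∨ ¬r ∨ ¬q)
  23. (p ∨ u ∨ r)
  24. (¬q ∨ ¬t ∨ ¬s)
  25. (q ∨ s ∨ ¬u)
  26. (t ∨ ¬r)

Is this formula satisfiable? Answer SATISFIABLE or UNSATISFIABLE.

UNSATISFIABLE

r = True:
  propagation gives q=False, s=False, u=True; an empty clause results — contradiction.
r = False:
  propagation gives t=False, s=True, q=True, p=False; an empty clause results — contradiction.
Every branch closes, so no satisfying assignment exists.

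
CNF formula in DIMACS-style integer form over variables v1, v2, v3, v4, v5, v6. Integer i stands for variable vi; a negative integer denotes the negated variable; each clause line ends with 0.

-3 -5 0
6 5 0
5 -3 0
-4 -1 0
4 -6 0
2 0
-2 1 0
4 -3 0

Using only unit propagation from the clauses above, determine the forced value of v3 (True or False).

False

(v2) stands alone — v2 = True.
(¬v2 ∨ v1): since v2 = True, the clause reduces to (v1). v1 = True.
(¬v1 ∨ ¬v4): since v1 = True, the clause reduces to (¬v4). v4 = False.
In (v4 ∨ ¬v6), v4 is now false; ¬v6 must hold, so v6 = False.
From (v6 ∨ v5) and v6 = False: v5 = True.
(¬v3 ∨ ¬v5): since v5 = True, the clause reduces to (¬v3). v3 = False.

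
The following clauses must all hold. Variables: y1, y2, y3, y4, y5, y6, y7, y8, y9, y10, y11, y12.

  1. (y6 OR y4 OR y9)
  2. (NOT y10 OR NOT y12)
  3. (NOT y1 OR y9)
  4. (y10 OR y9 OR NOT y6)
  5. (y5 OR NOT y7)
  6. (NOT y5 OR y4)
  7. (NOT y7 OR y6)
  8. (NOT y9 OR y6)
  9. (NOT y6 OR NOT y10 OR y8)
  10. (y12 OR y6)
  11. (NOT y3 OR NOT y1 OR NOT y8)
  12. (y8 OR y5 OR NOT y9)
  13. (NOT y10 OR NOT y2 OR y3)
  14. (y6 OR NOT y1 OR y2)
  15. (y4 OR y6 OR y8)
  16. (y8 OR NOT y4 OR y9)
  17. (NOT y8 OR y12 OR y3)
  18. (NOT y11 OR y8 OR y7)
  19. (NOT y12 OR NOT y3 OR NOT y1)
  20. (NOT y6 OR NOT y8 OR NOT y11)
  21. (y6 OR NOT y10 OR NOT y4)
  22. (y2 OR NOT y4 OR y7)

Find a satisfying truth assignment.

y1=False, y2=True, y3=True, y4=True, y5=True, y6=True, y7=True, y8=False, y9=True, y10=False, y11=True, y12=False

Pure literal: y1 appears only negated; assign y1 = False.
Try y2 = True.
Set y3 = True and propagate.
Try y4 = True.
The remaining clauses are satisfied by y5 = True, y6 = True, y7 = True, y8 = False, y9 = True, y10 = False, y11 = True, y12 = False.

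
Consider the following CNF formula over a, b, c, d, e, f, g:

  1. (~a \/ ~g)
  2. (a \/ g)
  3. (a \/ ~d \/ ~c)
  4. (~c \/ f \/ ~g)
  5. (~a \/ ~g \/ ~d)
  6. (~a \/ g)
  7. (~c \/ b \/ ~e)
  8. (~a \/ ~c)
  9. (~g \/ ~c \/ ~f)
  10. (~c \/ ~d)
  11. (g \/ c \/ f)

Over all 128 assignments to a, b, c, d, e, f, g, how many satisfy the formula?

Split on c, then g.
  c=T, g=T: a clause becomes empty — 0.
  c=T, g=F: a clause becomes empty — 0.
  c=F, g=T: forces a=F; b, d, e, f free → 2^4 = 16.
  c=F, g=F: a clause becomes empty — 0.
Total: 0 + 0 + 16 + 0 = 16.

16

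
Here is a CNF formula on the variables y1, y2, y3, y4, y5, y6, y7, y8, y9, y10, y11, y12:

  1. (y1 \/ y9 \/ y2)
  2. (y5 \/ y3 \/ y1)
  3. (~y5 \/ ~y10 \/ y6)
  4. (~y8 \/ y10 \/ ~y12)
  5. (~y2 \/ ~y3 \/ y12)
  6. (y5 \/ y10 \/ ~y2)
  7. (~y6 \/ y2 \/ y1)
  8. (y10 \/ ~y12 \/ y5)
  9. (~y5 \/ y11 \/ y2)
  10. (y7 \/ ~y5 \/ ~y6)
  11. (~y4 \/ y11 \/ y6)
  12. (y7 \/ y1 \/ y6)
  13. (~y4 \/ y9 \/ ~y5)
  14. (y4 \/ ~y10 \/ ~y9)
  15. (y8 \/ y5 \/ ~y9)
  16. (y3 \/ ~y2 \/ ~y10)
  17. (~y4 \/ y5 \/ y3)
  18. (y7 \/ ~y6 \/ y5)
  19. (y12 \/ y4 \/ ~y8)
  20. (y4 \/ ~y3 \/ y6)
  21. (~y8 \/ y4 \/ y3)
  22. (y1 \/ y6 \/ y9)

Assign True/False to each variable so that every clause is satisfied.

y1=F  y2=T  y3=F  y4=F  y5=T  y6=T  y7=T  y8=F  y9=T  y10=F  y11=F  y12=T

Pure literal: y7 appears only positively; assign y7 = True.
Try y1 = False.
Try y2 = True.
Try y3 = False.
  then y5 is forced to True.
  then y10 is forced to False.
For the remaining variables, y4 = False, y6 = True, y8 = False, y9 = True, y11 = False, y12 = True works.
Every clause has at least one true literal under this assignment.
Check each clause:
  1. (y2 \/ y9 \/ y1) — y9 is true.
  2. (y1 \/ y5 \/ y3) — y5 is true.
  3. (~y10 \/ ~y5 \/ y6) — ~y10 is true.
  4. (~y8 \/ y10 \/ ~y12) — ~y8 is true.
  5. (y12 \/ ~y2 \/ ~y3) — y12 is true.
  6. (y10 \/ ~y2 \/ y5) — y5 is true.
  7. (y1 \/ y2 \/ ~y6) — y2 is true.
  8. (~y12 \/ y5 \/ y10) — y5 is true.
  9. (y2 \/ y11 \/ ~y5) — y2 is true.
  10. (~y6 \/ y7 \/ ~y5) — y7 is true.
  11. (y6 \/ y11 \/ ~y4) — ~y4 is true.
  12. (y1 \/ y7 \/ y6) — y6 is true.
  13. (~y4 \/ y9 \/ ~y5) — y9 is true.
  14. (~y9 \/ y4 \/ ~y10) — ~y10 is true.
  15. (y8 \/ ~y9 \/ y5) — y5 is true.
  16. (~y10 \/ y3 \/ ~y2) — ~y10 is true.
  17. (~y4 \/ y5 \/ y3) — ~y4 is true.
  18. (y7 \/ y5 \/ ~y6) — y5 is true.
  19. (y12 \/ ~y8 \/ y4) — ~y8 is true.
  20. (~y3 \/ y4 \/ y6) — ~y3 is true.
  21. (y4 \/ y3 \/ ~y8) — ~y8 is true.
  22. (y1 \/ y6 \/ y9) — y9 is true.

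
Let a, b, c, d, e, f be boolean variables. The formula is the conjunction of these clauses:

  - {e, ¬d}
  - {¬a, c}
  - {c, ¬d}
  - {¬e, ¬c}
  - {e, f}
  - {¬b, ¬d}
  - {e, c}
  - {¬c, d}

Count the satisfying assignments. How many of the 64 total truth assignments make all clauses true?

The models are:
  a=0 b=0 c=0 d=0 e=1 f=0
  a=0 b=0 c=0 d=0 e=1 f=1
  a=0 b=1 c=0 d=0 e=1 f=0
  a=0 b=1 c=0 d=0 e=1 f=1
That's 4 in total.

4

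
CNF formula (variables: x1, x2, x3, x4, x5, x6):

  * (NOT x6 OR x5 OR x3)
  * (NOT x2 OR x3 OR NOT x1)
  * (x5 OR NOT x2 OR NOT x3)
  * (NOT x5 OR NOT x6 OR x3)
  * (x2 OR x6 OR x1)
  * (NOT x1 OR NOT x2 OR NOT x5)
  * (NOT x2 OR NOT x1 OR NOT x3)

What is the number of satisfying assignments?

Split on x2, then x3.
  x2=T, x3=T: remaining (x1,x4,x5,x6) ∈ {(F,F,T,F); (F,F,T,T); (F,T,T,F); (F,T,T,T)} — 4.
  x2=T, x3=F: remaining (x1,x4,x5,x6) ∈ {(F,F,F,F); (F,F,T,F); (F,T,F,F); (F,T,T,F)} — 4.
  x2=F, x3=T: x4, x5 free; 3 ways for (x1,x6) × 2^2 = 12.
  x2=F, x3=F: remaining (x1,x4,x5,x6) ∈ {(T,F,F,F); (T,F,T,F); (T,T,F,F); (T,T,T,F)} — 4.
Total: 4 + 4 + 12 + 4 = 24.

24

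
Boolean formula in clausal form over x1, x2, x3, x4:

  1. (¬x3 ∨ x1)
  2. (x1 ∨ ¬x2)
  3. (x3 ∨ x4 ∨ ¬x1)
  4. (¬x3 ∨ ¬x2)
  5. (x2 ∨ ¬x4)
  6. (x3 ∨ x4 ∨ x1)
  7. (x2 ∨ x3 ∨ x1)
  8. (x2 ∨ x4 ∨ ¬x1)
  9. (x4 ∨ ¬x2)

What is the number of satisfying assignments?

1

The models are:
  x1=T x2=T x3=F x4=T
Count: 1.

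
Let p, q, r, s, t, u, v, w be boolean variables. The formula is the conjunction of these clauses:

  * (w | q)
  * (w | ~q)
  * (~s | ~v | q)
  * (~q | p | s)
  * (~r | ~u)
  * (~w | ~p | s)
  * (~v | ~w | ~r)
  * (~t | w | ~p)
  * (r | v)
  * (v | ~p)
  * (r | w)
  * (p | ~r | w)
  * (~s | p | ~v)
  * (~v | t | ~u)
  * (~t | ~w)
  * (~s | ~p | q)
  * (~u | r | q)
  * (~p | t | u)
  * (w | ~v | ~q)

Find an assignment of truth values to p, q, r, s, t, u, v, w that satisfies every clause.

p = F, q = T, r = T, s = T, t = F, u = F, v = F, w = T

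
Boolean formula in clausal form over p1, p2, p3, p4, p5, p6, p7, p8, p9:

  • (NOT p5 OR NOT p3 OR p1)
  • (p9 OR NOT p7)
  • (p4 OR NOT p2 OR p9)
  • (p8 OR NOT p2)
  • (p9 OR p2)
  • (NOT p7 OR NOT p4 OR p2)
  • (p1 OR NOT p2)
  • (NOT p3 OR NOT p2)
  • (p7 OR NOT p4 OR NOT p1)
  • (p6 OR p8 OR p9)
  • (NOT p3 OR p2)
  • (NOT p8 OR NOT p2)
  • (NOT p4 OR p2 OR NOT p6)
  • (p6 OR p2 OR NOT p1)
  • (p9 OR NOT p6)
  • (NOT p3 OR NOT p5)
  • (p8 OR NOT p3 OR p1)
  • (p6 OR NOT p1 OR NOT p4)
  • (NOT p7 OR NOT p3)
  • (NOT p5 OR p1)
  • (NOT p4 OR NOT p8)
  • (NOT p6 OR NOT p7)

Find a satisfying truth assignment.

p1=T, p2=F, p3=F, p4=F, p5=T, p6=T, p7=F, p8=T, p9=T

p3 occurs only negated in the remaining clauses — set p3 = False.
Pure literal: p9 appears only positively; assign p9 = True.
Set p1 = True and propagate.
Try p2 = False.
  then p6 is forced to True.
  then p4 is forced to False.
  then p7 is forced to False.
p5, p8 are now unconstrained; take p5 = True, p8 = True.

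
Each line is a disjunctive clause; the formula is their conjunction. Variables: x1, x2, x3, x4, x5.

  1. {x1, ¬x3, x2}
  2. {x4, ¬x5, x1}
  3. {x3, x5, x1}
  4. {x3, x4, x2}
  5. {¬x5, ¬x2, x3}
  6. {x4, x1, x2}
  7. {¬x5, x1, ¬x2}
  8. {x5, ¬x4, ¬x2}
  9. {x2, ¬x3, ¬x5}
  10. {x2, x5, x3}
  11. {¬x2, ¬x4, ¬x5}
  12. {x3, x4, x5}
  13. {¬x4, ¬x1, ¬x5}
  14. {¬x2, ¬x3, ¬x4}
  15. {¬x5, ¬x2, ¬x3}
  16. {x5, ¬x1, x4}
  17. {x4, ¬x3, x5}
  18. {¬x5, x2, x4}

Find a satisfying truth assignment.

x1 = 0, x2 = 0, x3 = 0, x4 = 1, x5 = 1

Check each clause:
  1. {x1, x2, ¬x3} — ¬x3 is true.
  2. {x1, x4, ¬x5} — x4 is true.
  3. {x1, x3, x5} — x5 is true.
  4. {x3, x4, x2} — x4 is true.
  5. {x3, ¬x5, ¬x2} — ¬x2 is true.
  6. {x2, x4, x1} — x4 is true.
  7. {¬x2, x1, ¬x5} — ¬x2 is true.
  8. {x5, ¬x2, ¬x4} — x5 is true.
  9. {x2, ¬x5, ¬x3} — ¬x3 is true.
  10. {x5, x3, x2} — x5 is true.
  11. {¬x4, ¬x2, ¬x5} — ¬x2 is true.
  12. {x4, x5, x3} — x4 is true.
  13. {¬x5, ¬x4, ¬x1} — ¬x1 is true.
  14. {¬x3, ¬x4, ¬x2} — ¬x3 is true.
  15. {¬x2, ¬x5, ¬x3} — ¬x3 is true.
  16. {x5, ¬x1, x4} — x4 is true.
  17. {¬x3, x4, x5} — x5 is true.
  18. {x2, ¬x5, x4} — x4 is true.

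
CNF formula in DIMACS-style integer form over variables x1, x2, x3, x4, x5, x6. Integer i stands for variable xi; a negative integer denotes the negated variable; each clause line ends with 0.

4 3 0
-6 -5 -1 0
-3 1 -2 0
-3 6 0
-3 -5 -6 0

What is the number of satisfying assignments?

20

Case analysis on x3 and x6:
  x3=T, x6=T: x4 free; 3 ways for (x1,x2,x5) × 2^1 = 6.
  x3=T, x6=F: a clause becomes empty — 0.
  x3=F, x6=T: x2 free; 3 ways for (x1,x4,x5) × 2^1 = 6.
  x3=F, x6=F: forces x4=T; x1, x2, x5 free → 2^3 = 8.
Total: 6 + 0 + 6 + 8 = 20.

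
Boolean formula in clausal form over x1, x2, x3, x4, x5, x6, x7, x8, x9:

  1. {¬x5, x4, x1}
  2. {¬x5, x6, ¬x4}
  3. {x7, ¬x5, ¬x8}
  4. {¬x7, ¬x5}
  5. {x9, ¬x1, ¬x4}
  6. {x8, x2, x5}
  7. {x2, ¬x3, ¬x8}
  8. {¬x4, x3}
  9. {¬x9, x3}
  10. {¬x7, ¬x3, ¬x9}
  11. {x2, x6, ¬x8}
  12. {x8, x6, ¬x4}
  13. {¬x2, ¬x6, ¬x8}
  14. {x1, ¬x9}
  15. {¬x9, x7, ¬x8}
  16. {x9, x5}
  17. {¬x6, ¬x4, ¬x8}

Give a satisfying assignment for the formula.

x1=True, x2=True, x3=True, x4=False, x5=True, x6=False, x7=False, x8=False, x9=True

Try x1 = True.
Try x2 = True.
Try x3 = True.
For the remaining variables, x4 = False, x5 = True, x6 = False, x7 = False, x8 = False, x9 = True works.
Every clause has at least one true literal under this assignment.
Check each clause:
  1. {x1, ¬x5, x4} — x1 is true.
  2. {x6, ¬x4, ¬x5} — ¬x4 is true.
  3. {x7, ¬x5, ¬x8} — ¬x8 is true.
  4. {¬x7, ¬x5} — ¬x7 is true.
  5. {¬x1, ¬x4, x9} — x9 is true.
  6. {x5, x8, x2} — x2 is true.
  7. {¬x8, x2, ¬x3} — ¬x8 is true.
  8. {¬x4, x3} — x3 is true.
  9. {x3, ¬x9} — x3 is true.
  10. {¬x3, ¬x7, ¬x9} — ¬x7 is true.
  11. {x2, x6, ¬x8} — ¬x8 is true.
  12. {x8, x6, ¬x4} — ¬x4 is true.
  13. {¬x2, ¬x6, ¬x8} — ¬x8 is true.
  14. {x1, ¬x9} — x1 is true.
  15. {¬x9, x7, ¬x8} — ¬x8 is true.
  16. {x5, x9} — x9 is true.
  17. {¬x4, ¬x8, ¬x6} — ¬x8 is true.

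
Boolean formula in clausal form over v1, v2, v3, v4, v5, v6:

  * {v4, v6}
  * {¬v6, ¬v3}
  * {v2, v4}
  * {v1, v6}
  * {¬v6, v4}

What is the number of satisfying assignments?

16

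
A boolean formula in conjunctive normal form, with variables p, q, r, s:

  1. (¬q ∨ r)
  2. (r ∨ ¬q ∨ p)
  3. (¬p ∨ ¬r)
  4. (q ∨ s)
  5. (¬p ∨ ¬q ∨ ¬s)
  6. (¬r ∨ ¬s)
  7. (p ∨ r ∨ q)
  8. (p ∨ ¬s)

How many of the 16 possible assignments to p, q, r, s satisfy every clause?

The models are:
  p=0 q=1 r=1 s=0
  p=1 q=0 r=0 s=1
Count: 2.

2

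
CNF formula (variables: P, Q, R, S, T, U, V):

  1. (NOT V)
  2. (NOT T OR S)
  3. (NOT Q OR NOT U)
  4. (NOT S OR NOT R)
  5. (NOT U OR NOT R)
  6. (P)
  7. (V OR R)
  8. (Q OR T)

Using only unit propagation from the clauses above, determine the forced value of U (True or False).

(NOT V) stands alone — V = False.
(P) is a unit clause: P = True.
(V OR R): since V = False, the clause reduces to (R). R = True.
In (NOT R OR NOT S), NOT R is now false; NOT S must hold, so S = False.
(NOT T OR S): since S = False, the clause reduces to (NOT T). T = False.
(NOT U OR NOT R) with R = True leaves only NOT U, so U = False.

False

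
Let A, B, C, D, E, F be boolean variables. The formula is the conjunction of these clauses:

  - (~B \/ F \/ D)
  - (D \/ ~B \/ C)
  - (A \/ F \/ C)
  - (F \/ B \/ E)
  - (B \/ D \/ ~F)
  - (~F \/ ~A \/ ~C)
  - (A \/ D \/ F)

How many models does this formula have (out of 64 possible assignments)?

Case analysis on F and B:
  F=1, B=1: E free; 4 ways for (A,C,D) × 2^1 = 8.
  F=1, B=0: E free; 3 ways for (A,C,D) × 2^1 = 6.
  F=0, B=1: E free; 3 ways for (A,C,D) × 2^1 = 6.
  F=0, B=0: 5 of the 16 assignments to (A,C,D,E) work.
Total: 8 + 6 + 6 + 5 = 25.

25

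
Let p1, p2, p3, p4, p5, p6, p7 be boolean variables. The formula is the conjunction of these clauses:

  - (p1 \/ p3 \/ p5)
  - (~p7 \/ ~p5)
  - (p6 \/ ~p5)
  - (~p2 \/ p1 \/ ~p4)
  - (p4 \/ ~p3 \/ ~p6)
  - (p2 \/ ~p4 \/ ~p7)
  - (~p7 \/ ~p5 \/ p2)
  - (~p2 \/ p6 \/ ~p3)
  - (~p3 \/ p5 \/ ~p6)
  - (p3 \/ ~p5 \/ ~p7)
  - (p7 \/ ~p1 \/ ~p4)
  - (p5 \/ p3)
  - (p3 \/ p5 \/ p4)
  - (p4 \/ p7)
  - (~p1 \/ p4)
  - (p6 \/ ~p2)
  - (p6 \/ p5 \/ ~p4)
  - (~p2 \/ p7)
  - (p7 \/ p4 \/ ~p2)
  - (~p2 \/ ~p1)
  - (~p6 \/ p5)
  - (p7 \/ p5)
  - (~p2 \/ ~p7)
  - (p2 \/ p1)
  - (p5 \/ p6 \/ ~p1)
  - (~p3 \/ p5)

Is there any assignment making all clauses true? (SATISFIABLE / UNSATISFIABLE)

p5 = True:
  propagation gives p7=False, p6=True, p4=True, p1=False; an empty clause results — contradiction.
p5 = False:
  propagation gives p3=True; an empty clause results — contradiction.
Every branch closes, so no satisfying assignment exists.

UNSATISFIABLE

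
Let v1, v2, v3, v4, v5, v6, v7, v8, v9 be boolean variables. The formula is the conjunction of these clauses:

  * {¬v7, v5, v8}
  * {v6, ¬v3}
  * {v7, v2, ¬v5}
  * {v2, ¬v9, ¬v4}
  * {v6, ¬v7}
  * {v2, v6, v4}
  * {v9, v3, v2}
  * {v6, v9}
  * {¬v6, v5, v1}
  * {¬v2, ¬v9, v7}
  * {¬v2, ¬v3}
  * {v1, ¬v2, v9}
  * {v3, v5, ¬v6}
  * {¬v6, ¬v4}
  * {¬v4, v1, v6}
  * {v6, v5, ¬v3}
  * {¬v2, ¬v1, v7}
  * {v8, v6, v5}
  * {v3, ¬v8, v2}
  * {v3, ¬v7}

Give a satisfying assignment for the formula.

v1 = F, v2 = F, v3 = T, v4 = F, v5 = T, v6 = T, v7 = T, v8 = F, v9 = F

Set v1 = False and propagate.
For the remaining variables, v2 = False, v3 = True, v4 = False, v5 = True, v6 = True, v7 = True, v8 = False, v9 = False works.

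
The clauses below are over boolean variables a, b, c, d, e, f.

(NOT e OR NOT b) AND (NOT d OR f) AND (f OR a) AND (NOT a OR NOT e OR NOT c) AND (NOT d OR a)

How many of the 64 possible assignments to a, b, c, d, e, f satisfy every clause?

21

Split on a, then d.
  a=T, d=T: 5 of the 16 assignments to (b,c,e,f) work.
  a=T, d=F: f free; 5 ways for (b,c,e) × 2^1 = 10.
  a=F, d=T: a clause becomes empty — 0.
  a=F, d=F: c free; 3 ways for (b,e,f) × 2^1 = 6.
Total: 5 + 10 + 0 + 6 = 21.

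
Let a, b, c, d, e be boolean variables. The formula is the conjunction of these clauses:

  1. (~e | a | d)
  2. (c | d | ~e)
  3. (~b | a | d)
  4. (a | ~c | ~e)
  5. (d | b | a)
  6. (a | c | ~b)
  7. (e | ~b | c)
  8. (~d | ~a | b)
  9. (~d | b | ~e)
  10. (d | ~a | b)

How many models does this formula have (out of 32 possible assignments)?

Case analysis on a and b:
  a=T, b=T: 5 of the 8 assignments to (c,d,e) work.
  a=T, b=F: a clause becomes empty — 0.
  a=F, b=T: remaining (c,d,e) ∈ {(T,T,F)} — 1.
  a=F, b=F: remaining (c,d,e) ∈ {(F,T,F); (T,T,F)} — 2.
Total: 5 + 0 + 1 + 2 = 8.

8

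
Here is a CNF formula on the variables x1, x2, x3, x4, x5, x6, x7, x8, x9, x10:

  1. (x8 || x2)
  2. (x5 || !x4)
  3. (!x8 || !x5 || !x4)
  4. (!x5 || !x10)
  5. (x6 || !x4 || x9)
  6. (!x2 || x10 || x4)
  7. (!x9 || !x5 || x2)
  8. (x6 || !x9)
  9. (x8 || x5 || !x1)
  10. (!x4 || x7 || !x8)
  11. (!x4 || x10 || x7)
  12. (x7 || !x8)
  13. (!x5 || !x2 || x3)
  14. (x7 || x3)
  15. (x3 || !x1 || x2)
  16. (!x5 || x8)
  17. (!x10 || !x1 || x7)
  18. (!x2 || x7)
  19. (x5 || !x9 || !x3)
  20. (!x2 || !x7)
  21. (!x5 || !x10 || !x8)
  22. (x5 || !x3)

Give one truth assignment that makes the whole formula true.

x1=F, x2=F, x3=F, x4=F, x5=F, x6=T, x7=T, x8=T, x9=T, x10=F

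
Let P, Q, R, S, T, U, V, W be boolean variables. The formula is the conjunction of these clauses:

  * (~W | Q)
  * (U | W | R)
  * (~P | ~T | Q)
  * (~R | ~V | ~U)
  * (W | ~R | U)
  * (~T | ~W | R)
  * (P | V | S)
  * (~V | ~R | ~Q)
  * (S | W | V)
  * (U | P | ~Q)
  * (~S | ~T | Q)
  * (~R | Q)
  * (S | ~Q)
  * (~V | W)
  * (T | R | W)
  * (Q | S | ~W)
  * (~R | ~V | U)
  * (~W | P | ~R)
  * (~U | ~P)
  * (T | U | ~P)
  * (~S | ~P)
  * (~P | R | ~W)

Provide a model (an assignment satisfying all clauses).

P=False, Q=True, R=False, S=True, T=True, U=True, V=False, W=False

Try P = False.
Branch on Q: take Q = True.
  then U is forced to True.
  then S is forced to True.
Set R = False and propagate.
The remaining clauses are satisfied by T = True, V = False, W = False.
Every clause has at least one true literal under this assignment.
Check each clause:
  1. (~W | Q) — ~W is true.
  2. (W | U | R) — U is true.
  3. (~P | ~T | Q) — Q is true.
  4. (~U | ~V | ~R) — ~V is true.
  5. (~R | U | W) — ~R is true.
  6. (~T | R | ~W) — ~W is true.
  7. (S | V | P) — S is true.
  8. (~V | ~Q | ~R) — ~V is true.
  9. (V | S | W) — S is true.
  10. (P | U | ~Q) — U is true.
  11. (Q | ~T | ~S) — Q is true.
  12. (~R | Q) — Q is true.
  13. (~Q | S) — S is true.
  14. (W | ~V) — ~V is true.
  15. (R | W | T) — T is true.
  16. (S | Q | ~W) — ~W is true.
  17. (U | ~V | ~R) — ~V is true.
  18. (~W | P | ~R) — ~W is true.
  19. (~U | ~P) — ~P is true.
  20. (~P | T | U) — T is true.
  21. (~S | ~P) — ~P is true.
  22. (R | ~P | ~W) — ~W is true.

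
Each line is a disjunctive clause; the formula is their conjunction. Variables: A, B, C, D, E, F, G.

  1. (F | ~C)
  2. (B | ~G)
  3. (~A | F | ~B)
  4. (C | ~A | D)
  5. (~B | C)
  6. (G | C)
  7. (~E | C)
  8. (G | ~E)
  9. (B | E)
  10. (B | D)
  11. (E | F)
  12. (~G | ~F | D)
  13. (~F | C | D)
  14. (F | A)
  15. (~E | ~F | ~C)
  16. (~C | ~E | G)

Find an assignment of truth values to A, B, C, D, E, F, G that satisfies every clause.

A=True  B=True  C=True  D=True  E=False  F=True  G=True

D occurs only positively in the remaining clauses — set D = True.
Branch on A: take A = True.
Try B = True.
  then F is forced to True.
  then C is forced to True.
  then E is forced to False.
G is now unconstrained; take G = True.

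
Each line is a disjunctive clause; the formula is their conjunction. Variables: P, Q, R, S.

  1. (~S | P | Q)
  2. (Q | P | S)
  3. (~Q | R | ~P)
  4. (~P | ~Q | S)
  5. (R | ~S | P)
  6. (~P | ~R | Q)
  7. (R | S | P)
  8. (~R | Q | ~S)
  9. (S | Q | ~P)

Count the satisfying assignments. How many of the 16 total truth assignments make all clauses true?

4

Satisfying assignments:
  P=F Q=T R=T S=F
  P=F Q=T R=T S=T
  P=T Q=F R=F S=T
  P=T Q=T R=T S=T
That's 4 in total.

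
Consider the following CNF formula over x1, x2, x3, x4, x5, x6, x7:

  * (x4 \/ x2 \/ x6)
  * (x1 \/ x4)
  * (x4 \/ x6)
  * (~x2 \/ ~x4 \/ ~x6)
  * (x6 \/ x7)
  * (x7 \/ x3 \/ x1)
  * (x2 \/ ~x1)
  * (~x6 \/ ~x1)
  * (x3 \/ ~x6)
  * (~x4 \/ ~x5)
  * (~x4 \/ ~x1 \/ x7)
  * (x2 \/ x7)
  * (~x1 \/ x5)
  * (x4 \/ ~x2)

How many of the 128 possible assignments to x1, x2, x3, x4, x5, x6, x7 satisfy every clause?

The models are:
  x1=0 x2=0 x3=0 x4=1 x5=0 x6=0 x7=1
  x1=0 x2=0 x3=1 x4=1 x5=0 x6=0 x7=1
  x1=0 x2=0 x3=1 x4=1 x5=0 x6=1 x7=1
  x1=0 x2=1 x3=0 x4=1 x5=0 x6=0 x7=1
  x1=0 x2=1 x3=1 x4=1 x5=0 x6=0 x7=1
Count: 5.

5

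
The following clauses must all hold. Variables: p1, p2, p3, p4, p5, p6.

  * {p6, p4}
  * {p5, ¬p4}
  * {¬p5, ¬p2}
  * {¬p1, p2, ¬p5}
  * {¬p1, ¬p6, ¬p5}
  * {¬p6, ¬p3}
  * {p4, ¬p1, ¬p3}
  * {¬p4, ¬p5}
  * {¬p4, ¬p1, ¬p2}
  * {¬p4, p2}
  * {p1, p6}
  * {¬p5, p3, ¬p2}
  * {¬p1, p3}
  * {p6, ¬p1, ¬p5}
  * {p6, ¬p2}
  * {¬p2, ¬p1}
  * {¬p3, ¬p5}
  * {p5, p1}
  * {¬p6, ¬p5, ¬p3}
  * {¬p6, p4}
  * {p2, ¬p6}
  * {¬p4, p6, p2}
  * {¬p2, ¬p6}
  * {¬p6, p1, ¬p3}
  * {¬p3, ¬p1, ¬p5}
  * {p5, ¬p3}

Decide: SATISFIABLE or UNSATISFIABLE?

UNSATISFIABLE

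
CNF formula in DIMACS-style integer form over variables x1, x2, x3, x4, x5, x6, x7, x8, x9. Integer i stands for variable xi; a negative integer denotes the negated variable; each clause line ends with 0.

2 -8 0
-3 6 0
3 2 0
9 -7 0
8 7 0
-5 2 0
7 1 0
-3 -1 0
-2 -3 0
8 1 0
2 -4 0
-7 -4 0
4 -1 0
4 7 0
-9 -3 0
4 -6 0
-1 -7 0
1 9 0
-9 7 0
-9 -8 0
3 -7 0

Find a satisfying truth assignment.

x1=True, x2=True, x3=False, x4=True, x5=True, x6=False, x7=False, x8=True, x9=False

Branch on x1: take x1 = True.
  then x3 is forced to False.
  then x2 is forced to True.
  then x4 is forced to True.
  then x7 is forced to False.
  then x8 is forced to True.
  then x9 is forced to False.
x5, x6 are now unconstrained; take x5 = True, x6 = False.
Check each clause:
  1. {¬x8, x2} — x2 is true.
  2. {¬x3, x6} — ¬x3 is true.
  3. {x3, x2} — x2 is true.
  4. {x9, ¬x7} — ¬x7 is true.
  5. {x7, x8} — x8 is true.
  6. {x2, ¬x5} — x2 is true.
  7. {x7, x1} — x1 is true.
  8. {¬x3, ¬x1} — ¬x3 is true.
  9. {¬x2, ¬x3} — ¬x3 is true.
  10. {x8, x1} — x8 is true.
  11. {x2, ¬x4} — x2 is true.
  12. {¬x7, ¬x4} — ¬x7 is true.
  13. {x4, ¬x1} — x4 is true.
  14. {x4, x7} — x4 is true.
  15. {¬x3, ¬x9} — ¬x3 is true.
  16. {¬x6, x4} — ¬x6 is true.
  17. {¬x1, ¬x7} — ¬x7 is true.
  18. {x9, x1} — x1 is true.
  19. {¬x9, x7} — ¬x9 is true.
  20. {¬x9, ¬x8} — ¬x9 is true.
  21. {x3, ¬x7} — ¬x7 is true.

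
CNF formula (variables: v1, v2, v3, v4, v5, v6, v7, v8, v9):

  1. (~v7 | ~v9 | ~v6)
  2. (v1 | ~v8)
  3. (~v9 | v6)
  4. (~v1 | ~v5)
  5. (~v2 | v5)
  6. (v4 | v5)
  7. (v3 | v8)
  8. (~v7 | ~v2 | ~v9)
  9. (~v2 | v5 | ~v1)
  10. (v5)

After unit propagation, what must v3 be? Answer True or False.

True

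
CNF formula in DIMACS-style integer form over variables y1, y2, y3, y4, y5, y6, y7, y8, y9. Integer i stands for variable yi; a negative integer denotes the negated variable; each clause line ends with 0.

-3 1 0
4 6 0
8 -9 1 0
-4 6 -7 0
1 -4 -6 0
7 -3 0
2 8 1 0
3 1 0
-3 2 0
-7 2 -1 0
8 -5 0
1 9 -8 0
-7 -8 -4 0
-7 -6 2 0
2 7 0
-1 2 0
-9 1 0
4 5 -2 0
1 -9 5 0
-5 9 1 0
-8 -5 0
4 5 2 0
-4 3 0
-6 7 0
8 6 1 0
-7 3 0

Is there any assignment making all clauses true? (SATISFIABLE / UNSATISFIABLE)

SATISFIABLE

Branch on y1: take y1 = True.
  then y2 is forced to True.
Set y3 = True and propagate.
  then y7 is forced to True.
The remaining clauses are satisfied by y4 = True, y5 = False, y6 = True, y8 = False, y9 = True.
Every clause has at least one true literal under this assignment.
So y1 = True  y2 = True  y3 = True  y4 = True  y5 = False  y6 = True  y7 = True  y8 = False  y9 = True is a satisfying assignment.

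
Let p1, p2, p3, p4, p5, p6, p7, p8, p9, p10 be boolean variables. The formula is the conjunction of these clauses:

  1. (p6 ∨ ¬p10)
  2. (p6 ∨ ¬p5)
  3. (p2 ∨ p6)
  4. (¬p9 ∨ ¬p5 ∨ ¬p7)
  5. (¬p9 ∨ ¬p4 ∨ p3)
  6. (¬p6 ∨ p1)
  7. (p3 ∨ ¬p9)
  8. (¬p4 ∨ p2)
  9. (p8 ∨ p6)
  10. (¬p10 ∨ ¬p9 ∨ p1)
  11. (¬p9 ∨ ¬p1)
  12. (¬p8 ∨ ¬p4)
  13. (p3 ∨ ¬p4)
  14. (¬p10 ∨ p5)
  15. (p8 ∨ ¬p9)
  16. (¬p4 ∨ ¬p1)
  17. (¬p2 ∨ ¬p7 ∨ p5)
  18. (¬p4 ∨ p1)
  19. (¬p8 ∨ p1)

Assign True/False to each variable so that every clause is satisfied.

p1=T, p2=T, p3=F, p4=F, p5=T, p6=T, p7=T, p8=T, p9=F, p10=T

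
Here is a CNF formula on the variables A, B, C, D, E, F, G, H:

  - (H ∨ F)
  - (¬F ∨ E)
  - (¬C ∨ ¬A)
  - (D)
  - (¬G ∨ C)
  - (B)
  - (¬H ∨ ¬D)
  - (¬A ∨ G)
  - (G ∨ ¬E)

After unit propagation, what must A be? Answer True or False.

(D) is a unit clause: D = True.
Unit clause (B) sets B = True.
In (¬H ∨ ¬D), ¬D is now false; ¬H must hold, so H = False.
From (H ∨ F) and H = False: F = True.
(¬F ∨ E): since F = True, the clause reduces to (E). E = True.
(G ∨ ¬E): since E = True, the clause reduces to (G). G = True.
From (C ∨ ¬G) and G = True: C = True.
(¬C ∨ ¬A): since C = True, the clause reduces to (¬A). A = False.

False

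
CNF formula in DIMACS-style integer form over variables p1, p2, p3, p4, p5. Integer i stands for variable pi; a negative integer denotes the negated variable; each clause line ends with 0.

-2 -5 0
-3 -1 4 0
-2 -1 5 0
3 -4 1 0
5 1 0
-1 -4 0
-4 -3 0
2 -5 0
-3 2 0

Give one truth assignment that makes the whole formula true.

p1=True, p2=False, p3=False, p4=False, p5=False

Check each clause:
  1. (NOT p5 OR NOT p2) — NOT p5 is true.
  2. (p4 OR NOT p1 OR NOT p3) — NOT p3 is true.
  3. (NOT p2 OR p5 OR NOT p1) — NOT p2 is true.
  4. (p3 OR p1 OR NOT p4) — p1 is true.
  5. (p1 OR p5) — p1 is true.
  6. (NOT p1 OR NOT p4) — NOT p4 is true.
  7. (NOT p3 OR NOT p4) — NOT p4 is true.
  8. (NOT p5 OR p2) — NOT p5 is true.
  9. (p2 OR NOT p3) — NOT p3 is true.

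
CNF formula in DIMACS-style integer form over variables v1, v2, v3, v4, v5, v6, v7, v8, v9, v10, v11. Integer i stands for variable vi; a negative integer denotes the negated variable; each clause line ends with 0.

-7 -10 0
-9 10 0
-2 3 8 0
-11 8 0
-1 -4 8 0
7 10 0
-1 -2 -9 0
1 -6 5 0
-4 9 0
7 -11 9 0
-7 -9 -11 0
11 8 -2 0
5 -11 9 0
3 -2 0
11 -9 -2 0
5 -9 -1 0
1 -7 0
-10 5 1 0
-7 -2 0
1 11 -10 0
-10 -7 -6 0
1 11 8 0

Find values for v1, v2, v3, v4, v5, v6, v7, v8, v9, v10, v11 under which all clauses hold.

v1=T, v2=F, v3=T, v4=F, v5=T, v6=T, v7=F, v8=T, v9=T, v10=T, v11=F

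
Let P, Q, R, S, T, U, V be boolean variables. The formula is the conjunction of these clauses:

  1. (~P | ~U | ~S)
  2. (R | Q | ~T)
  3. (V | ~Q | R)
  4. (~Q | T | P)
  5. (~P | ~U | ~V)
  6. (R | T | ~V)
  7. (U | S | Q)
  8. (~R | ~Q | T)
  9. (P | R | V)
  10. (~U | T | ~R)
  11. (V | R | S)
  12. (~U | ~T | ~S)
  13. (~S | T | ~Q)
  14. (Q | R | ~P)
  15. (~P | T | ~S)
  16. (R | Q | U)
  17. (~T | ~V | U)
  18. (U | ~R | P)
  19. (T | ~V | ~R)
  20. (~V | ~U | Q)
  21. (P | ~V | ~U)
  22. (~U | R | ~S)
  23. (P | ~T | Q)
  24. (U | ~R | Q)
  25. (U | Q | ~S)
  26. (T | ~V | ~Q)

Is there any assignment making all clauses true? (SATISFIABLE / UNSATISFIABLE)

SATISFIABLE

Try P = True.
Try Q = True.
Try R = True.
  then T is forced to True.
The remaining clauses are satisfied by S = False, U = True, V = False.
Every clause has at least one true literal under this assignment.
So P = True, Q = True, R = True, S = False, T = True, U = True, V = False is a satisfying assignment.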